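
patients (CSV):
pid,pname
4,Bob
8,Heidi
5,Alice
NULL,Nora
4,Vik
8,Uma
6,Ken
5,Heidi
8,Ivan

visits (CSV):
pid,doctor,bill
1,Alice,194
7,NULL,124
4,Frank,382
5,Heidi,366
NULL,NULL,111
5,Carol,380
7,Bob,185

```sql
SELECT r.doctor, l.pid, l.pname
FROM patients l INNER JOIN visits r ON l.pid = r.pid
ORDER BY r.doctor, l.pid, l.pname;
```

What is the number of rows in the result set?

6

INNER JOIN keeps only pairs where the ON condition holds.
Matching on l.pid = r.pid. A NULL in a compared column never satisfies the condition.
Matched pairs: 6.
Total: 6 rows.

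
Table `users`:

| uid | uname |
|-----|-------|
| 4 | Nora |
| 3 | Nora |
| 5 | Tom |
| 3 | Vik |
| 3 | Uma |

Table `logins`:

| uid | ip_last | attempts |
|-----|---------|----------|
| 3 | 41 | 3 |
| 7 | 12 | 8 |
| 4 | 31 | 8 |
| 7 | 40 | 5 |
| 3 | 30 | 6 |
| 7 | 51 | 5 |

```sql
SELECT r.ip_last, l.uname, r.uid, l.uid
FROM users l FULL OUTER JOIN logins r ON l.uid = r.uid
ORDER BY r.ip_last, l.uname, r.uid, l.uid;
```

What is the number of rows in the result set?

11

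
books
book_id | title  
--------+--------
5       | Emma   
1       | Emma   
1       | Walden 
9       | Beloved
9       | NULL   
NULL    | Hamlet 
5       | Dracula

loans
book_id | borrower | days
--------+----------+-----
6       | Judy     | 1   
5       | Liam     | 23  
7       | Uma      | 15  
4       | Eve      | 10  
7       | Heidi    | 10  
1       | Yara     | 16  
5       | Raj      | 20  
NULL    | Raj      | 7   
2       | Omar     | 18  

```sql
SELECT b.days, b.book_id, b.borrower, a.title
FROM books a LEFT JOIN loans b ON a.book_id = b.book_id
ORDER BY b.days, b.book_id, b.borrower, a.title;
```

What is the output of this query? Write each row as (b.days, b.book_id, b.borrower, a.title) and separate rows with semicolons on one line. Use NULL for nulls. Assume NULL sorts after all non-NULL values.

(16, 1, Yara, Emma); (16, 1, Yara, Walden); (20, 5, Raj, Dracula); (20, 5, Raj, Emma); (23, 5, Liam, Dracula); (23, 5, Liam, Emma); (NULL, NULL, NULL, Beloved); (NULL, NULL, NULL, Hamlet); (NULL, NULL, NULL, NULL)

LEFT JOIN keeps every row from `books`; unmatched rows get NULL for `loans`'s columns.
Matching on a.book_id = b.book_id. A NULL in a compared column never satisfies the condition.
Matched pairs: 6; unmatched a rows kept: 3.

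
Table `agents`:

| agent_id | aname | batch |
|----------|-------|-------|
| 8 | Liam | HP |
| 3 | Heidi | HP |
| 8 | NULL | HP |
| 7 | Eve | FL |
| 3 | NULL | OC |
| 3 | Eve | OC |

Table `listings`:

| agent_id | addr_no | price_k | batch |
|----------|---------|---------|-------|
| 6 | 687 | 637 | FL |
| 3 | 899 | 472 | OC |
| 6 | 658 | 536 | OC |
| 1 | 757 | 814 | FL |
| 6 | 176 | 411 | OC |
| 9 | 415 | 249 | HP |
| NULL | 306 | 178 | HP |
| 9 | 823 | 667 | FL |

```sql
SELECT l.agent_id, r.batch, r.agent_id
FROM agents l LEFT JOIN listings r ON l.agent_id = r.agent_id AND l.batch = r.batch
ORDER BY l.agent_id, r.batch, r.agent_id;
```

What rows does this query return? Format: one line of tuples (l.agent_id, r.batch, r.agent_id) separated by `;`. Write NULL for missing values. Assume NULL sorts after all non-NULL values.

LEFT JOIN keeps every row from `agents`; unmatched rows get NULL for `listings`'s columns.
Matching on l.agent_id = r.agent_id AND l.batch = r.batch. A NULL in a compared column never satisfies the condition.
Matched pairs: 2; unmatched l rows kept: 4.

(3, OC, 3); (3, OC, 3); (3, NULL, NULL); (7, NULL, NULL); (8, NULL, NULL); (8, NULL, NULL)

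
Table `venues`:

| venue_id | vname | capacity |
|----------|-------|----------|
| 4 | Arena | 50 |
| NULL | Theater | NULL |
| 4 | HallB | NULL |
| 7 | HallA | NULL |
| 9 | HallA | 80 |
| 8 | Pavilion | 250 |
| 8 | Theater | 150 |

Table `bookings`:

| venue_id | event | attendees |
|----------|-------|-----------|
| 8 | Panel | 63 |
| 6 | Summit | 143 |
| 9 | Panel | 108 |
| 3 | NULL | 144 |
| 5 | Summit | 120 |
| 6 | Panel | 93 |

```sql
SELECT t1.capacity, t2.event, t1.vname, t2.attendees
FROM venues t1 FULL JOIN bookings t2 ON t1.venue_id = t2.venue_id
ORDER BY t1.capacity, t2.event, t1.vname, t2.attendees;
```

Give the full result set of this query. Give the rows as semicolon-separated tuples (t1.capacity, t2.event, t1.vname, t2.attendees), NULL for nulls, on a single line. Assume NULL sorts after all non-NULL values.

(50, NULL, Arena, NULL); (80, Panel, HallA, 108); (150, Panel, Theater, 63); (250, Panel, Pavilion, 63); (NULL, Panel, NULL, 93); (NULL, Summit, NULL, 120); (NULL, Summit, NULL, 143); (NULL, NULL, HallA, NULL); (NULL, NULL, HallB, NULL); (NULL, NULL, Theater, NULL); (NULL, NULL, NULL, 144)

FULL OUTER JOIN keeps every row from both sides; unmatched rows get NULL for the other side's columns.
Matching on t1.venue_id = t2.venue_id. A NULL in a compared column never satisfies the condition.
- t1 (venue_id=4) has no partner → padded with NULL.
- t1 (venue_id=NULL) has no partner → padded with NULL.
- t1 (venue_id=4) has no partner → padded with NULL.
- t1 (venue_id=7) has no partner → padded with NULL.
- t1 (venue_id=9) pairs with 1 row(s) of t2.
- t1 (venue_id=8) pairs with 1 row(s) of t2.
- t1 (venue_id=8) pairs with 1 row(s) of t2.
- 4 row(s) from t2 found no t1 partner → padded with NULL.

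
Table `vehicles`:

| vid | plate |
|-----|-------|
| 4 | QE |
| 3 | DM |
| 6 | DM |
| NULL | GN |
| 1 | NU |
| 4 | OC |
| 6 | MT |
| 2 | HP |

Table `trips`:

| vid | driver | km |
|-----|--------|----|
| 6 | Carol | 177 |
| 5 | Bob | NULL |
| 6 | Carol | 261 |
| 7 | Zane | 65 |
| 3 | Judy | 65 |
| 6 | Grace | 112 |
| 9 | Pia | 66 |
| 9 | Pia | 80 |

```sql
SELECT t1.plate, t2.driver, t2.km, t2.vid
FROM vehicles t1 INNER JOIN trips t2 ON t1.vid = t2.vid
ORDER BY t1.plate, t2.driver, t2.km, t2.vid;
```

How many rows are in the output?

7

INNER JOIN keeps only pairs where the ON condition holds.
Matching on t1.vid = t2.vid. A NULL in a compared column never satisfies the condition.
- t1[0] vid=4 → no match; dropped.
- t1[1] vid=3 → 1 match(es) in t2 → 1 row(s).
- t1[2] vid=6 → 3 match(es) in t2 → 3 row(s).
- t1[3] vid=NULL → no match; dropped.
- t1[4] vid=1 → no match; dropped.
- t1[5] vid=4 → no match; dropped.
- t1[6] vid=6 → 3 match(es) in t2 → 3 row(s).
- t1[7] vid=2 → no match; dropped.
Total: 7 rows.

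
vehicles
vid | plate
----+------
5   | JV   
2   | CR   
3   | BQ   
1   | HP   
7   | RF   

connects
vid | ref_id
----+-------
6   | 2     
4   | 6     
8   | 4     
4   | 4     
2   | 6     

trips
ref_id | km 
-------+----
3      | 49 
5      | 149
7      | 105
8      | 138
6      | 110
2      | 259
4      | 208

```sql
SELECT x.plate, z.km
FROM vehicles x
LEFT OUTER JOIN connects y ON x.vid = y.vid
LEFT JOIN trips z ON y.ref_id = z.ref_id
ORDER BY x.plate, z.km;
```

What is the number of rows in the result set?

Evaluate left to right. First `vehicles x LEFT JOIN connects y` on vid: 5 row(s).
Then LEFT JOIN `trips z` on ref_id: each of those 5 rows is kept; rows whose y.ref_id has no match in z get NULL for z's columns.
Result: 5 row(s).

5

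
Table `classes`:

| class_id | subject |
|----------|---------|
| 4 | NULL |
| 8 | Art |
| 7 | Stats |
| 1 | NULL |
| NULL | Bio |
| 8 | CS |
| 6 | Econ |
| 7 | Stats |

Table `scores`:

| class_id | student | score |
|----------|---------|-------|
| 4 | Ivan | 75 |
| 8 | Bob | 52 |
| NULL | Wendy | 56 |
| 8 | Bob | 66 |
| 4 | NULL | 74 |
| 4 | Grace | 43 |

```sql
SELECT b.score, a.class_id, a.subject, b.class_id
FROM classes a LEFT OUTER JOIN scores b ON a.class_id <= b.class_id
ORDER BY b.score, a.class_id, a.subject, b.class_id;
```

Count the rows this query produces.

21

LEFT JOIN keeps every row from `classes`; unmatched rows get NULL for `scores`'s columns.
Matching on a.class_id <= b.class_id. A NULL in a compared column never satisfies the condition.
- a row (class_id=4): matches 5 b row(s) → 5 output row(s).
- a row (class_id=8): matches 2 b row(s) → 2 output row(s).
- a row (class_id=7): matches 2 b row(s) → 2 output row(s).
- a row (class_id=1): matches 5 b row(s) → 5 output row(s).
- a row (class_id=NULL): no match → kept, b columns NULL.
- a row (class_id=8): matches 2 b row(s) → 2 output row(s).
- a row (class_id=6): matches 2 b row(s) → 2 output row(s).
- a row (class_id=7): matches 2 b row(s) → 2 output row(s).
Total: 20 matched + 1 padded = 21 rows.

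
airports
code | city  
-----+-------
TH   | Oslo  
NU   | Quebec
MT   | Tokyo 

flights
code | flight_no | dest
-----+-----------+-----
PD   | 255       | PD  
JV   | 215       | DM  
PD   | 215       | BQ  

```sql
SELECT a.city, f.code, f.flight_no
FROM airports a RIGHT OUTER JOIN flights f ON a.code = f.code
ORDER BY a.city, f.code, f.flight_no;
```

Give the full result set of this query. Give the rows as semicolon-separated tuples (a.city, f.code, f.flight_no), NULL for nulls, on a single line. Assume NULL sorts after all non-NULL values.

(NULL, JV, 215); (NULL, PD, 215); (NULL, PD, 255)

RIGHT JOIN keeps every row from `flights`; unmatched rows get NULL for `airports`'s columns.
Matching on a.code = f.code.
- a row (code=TH): no match.
- a row (code=NU): no match.
- a row (code=MT): no match.
- 3 row(s) from f found no a partner → padded with NULL.
After projecting and ordering:
a.city | f.code | f.flight_no
NULL | JV | 215
NULL | PD | 215
NULL | PD | 255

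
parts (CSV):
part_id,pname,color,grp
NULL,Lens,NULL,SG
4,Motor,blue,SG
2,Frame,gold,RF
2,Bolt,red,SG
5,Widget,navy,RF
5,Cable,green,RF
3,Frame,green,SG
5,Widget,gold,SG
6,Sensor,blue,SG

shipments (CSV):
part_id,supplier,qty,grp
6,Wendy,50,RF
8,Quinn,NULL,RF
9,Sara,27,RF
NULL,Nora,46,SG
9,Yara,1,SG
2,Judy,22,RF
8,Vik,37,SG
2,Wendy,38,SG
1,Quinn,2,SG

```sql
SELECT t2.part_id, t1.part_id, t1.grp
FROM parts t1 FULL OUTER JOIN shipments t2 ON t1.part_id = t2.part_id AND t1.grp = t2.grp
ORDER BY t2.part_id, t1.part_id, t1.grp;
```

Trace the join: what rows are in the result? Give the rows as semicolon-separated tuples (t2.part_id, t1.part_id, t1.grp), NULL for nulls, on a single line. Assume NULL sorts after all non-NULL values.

FULL OUTER JOIN keeps every row from both sides; unmatched rows get NULL for the other side's columns.
Matching on t1.part_id = t2.part_id AND t1.grp = t2.grp. A NULL in a compared column never satisfies the condition.
Matched pairs: 2; unmatched t1 rows kept: 7; unmatched t2 rows kept: 7.

(1, NULL, NULL); (2, 2, RF); (2, 2, SG); (6, NULL, NULL); (8, NULL, NULL); (8, NULL, NULL); (9, NULL, NULL); (9, NULL, NULL); (NULL, 3, SG); (NULL, 4, SG); (NULL, 5, RF); (NULL, 5, RF); (NULL, 5, SG); (NULL, 6, SG); (NULL, NULL, SG); (NULL, NULL, NULL)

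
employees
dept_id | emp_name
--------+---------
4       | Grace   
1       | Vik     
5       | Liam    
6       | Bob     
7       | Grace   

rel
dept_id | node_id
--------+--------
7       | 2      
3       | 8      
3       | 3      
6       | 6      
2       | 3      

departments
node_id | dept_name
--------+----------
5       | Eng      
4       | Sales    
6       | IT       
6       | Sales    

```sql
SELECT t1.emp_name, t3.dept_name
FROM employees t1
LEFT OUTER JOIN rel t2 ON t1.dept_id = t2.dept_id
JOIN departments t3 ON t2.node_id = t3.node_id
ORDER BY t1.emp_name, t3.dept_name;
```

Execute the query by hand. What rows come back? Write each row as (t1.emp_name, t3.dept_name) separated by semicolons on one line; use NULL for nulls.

(Bob, IT); (Bob, Sales)

Step 1 — t1 LEFT JOIN t2 on dept_id → 5 row(s).
Then INNER JOIN `departments t3` on node_id: keep only rows whose t2.node_id appears in t3.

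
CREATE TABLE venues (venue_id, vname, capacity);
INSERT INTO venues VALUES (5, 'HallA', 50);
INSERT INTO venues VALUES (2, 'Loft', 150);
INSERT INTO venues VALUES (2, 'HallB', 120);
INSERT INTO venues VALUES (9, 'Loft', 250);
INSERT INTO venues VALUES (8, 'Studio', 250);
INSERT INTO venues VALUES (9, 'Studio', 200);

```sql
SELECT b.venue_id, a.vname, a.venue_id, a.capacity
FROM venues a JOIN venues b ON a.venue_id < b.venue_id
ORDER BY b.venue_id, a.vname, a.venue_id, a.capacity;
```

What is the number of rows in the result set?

13

INNER JOIN keeps only pairs where the ON condition holds.
Matching on a.venue_id < b.venue_id.
- a[0] venue_id=5 → 3 match(es) in b → 3 row(s).
- a[1] venue_id=2 → 4 match(es) in b → 4 row(s).
- a[2] venue_id=2 → 4 match(es) in b → 4 row(s).
- a[3] venue_id=9 → no match; dropped.
- a[4] venue_id=8 → 2 match(es) in b → 2 row(s).
- a[5] venue_id=9 → no match; dropped.
Total: 13 rows.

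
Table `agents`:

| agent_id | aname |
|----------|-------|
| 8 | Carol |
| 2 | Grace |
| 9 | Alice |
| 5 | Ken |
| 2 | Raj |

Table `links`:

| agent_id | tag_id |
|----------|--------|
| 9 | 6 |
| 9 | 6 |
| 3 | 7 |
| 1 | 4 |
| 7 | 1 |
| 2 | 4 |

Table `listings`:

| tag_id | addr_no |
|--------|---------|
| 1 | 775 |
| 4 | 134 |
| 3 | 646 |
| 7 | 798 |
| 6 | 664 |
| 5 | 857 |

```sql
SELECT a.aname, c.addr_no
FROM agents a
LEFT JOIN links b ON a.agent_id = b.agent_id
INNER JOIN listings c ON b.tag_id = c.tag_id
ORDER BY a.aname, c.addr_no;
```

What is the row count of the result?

4

Evaluate left to right. First `agents a LEFT JOIN links b` on agent_id: 6 row(s).
Then INNER JOIN `listings c` on tag_id: keep only rows whose b.tag_id appears in c.
Result: 4 row(s).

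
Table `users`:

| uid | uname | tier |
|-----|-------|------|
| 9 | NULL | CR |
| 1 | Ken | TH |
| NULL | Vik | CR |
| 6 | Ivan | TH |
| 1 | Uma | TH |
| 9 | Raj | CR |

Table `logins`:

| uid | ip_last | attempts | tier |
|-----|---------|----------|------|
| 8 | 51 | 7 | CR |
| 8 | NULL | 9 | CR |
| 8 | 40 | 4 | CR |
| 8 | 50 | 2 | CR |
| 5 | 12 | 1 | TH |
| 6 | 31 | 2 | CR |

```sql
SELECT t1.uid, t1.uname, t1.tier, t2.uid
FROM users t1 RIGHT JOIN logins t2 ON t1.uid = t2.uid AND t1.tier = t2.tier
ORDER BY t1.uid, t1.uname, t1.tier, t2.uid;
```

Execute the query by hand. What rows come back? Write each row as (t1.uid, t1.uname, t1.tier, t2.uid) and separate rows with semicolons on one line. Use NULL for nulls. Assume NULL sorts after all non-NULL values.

RIGHT JOIN keeps every row from `logins`; unmatched rows get NULL for `users`'s columns.
Matching on t1.uid = t2.uid AND t1.tier = t2.tier. A NULL in a compared column never satisfies the condition.
- uid=9, tier=CR: no matching t2 row.
- uid=1, tier=TH: no matching t2 row.
- uid=NULL, tier=CR: no matching t2 row.
- uid=6, tier=TH: no matching t2 row.
- uid=1, tier=TH: no matching t2 row.
- uid=9, tier=CR: no matching t2 row.
- plus 6 unmatched t2 row(s), each kept with NULL t1 columns.
After projecting and ordering:
t1.uid | t1.uname | t1.tier | t2.uid
NULL | NULL | NULL | 5
NULL | NULL | NULL | 6
NULL | NULL | NULL | 8
NULL | NULL | NULL | 8
NULL | NULL | NULL | 8
NULL | NULL | NULL | 8

(NULL, NULL, NULL, 5); (NULL, NULL, NULL, 6); (NULL, NULL, NULL, 8); (NULL, NULL, NULL, 8); (NULL, NULL, NULL, 8); (NULL, NULL, NULL, 8)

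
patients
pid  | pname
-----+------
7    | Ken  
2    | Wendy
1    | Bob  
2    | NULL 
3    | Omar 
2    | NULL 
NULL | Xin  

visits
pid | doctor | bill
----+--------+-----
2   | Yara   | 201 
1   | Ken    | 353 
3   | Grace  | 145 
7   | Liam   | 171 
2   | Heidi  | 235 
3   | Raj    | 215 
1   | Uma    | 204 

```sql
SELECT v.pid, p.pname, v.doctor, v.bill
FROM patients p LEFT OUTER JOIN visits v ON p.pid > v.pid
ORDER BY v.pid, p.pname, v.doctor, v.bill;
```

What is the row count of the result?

18

LEFT JOIN keeps every row from `patients`; unmatched rows get NULL for `visits`'s columns.
Matching on p.pid > v.pid. A NULL in a compared column never satisfies the condition.
- pid=7: 6 matching v row(s), so 6 row(s) emitted.
- pid=2: 2 matching v row(s), so 2 row(s) emitted.
- pid=1: no v row matches, row kept with v columns NULL.
- pid=2: 2 matching v row(s), so 2 row(s) emitted.
- pid=3: 4 matching v row(s), so 4 row(s) emitted.
- pid=2: 2 matching v row(s), so 2 row(s) emitted.
- pid=NULL: no v row matches, row kept with v columns NULL.
Total: 16 matched + 2 padded = 18 rows.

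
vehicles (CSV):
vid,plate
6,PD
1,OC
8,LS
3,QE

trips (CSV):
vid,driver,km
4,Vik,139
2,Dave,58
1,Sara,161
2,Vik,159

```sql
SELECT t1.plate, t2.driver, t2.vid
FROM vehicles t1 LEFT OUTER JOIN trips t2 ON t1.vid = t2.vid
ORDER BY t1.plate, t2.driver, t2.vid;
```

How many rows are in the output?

LEFT JOIN keeps every row from `vehicles`; unmatched rows get NULL for `trips`'s columns.
Matching on t1.vid = t2.vid.
- vid=6: no t2 row matches, row kept with t2 columns NULL.
- vid=1: 1 matching t2 row(s), so 1 row(s) emitted.
- vid=8: no t2 row matches, row kept with t2 columns NULL.
- vid=3: no t2 row matches, row kept with t2 columns NULL.
Total: 1 matched + 3 padded = 4 rows.

4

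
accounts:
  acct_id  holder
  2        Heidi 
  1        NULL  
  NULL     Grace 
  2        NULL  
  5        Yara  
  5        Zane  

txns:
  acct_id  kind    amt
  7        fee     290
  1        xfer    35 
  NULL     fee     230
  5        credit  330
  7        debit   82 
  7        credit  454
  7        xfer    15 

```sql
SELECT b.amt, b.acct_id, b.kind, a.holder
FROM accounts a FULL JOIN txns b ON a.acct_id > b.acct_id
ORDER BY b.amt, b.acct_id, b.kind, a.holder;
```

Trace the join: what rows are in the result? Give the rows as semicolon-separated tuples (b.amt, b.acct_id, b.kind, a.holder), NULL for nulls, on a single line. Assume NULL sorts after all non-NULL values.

(15, 7, xfer, NULL); (35, 1, xfer, Heidi); (35, 1, xfer, Yara); (35, 1, xfer, Zane); (35, 1, xfer, NULL); (82, 7, debit, NULL); (230, NULL, fee, NULL); (290, 7, fee, NULL); (330, 5, credit, NULL); (454, 7, credit, NULL); (NULL, NULL, NULL, Grace); (NULL, NULL, NULL, NULL)

FULL OUTER JOIN keeps every row from both sides; unmatched rows get NULL for the other side's columns.
Matching on a.acct_id > b.acct_id. A NULL in a compared column never satisfies the condition.
- acct_id=2: 1 matching b row(s), so 1 row(s) emitted.
- acct_id=1: no b row matches, row kept with b columns NULL.
- acct_id=NULL: no b row matches, row kept with b columns NULL.
- acct_id=2: 1 matching b row(s), so 1 row(s) emitted.
- acct_id=5: 1 matching b row(s), so 1 row(s) emitted.
- acct_id=5: 1 matching b row(s), so 1 row(s) emitted.
- 6 row(s) from b found no a partner → padded with NULL.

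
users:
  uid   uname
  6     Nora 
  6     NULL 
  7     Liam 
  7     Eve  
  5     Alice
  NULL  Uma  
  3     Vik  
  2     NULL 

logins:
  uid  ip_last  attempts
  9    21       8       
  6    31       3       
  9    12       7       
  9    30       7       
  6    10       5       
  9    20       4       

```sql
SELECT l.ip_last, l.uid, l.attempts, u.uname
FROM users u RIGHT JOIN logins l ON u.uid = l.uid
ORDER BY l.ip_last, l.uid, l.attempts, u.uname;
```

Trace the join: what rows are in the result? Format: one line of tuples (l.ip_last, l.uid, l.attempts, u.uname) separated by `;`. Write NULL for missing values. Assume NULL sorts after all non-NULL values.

RIGHT JOIN keeps every row from `logins`; unmatched rows get NULL for `users`'s columns.
Matching on u.uid = l.uid. A NULL in a compared column never satisfies the condition.
- u[0] uid=6 → 2 match(es) in l → 2 row(s).
- u[1] uid=6 → 2 match(es) in l → 2 row(s).
- u[2] uid=7 → no match.
- u[3] uid=7 → no match.
- u[4] uid=5 → no match.
- u[5] uid=NULL → no match.
- u[6] uid=3 → no match.
- u[7] uid=2 → no match.
- 4 l row(s) had no u match → kept, u columns NULL.
After projecting and ordering:
l.ip_last | l.uid | l.attempts | u.uname
10 | 6 | 5 | Nora
10 | 6 | 5 | NULL
12 | 9 | 7 | NULL
20 | 9 | 4 | NULL
21 | 9 | 8 | NULL
30 | 9 | 7 | NULL
31 | 6 | 3 | Nora
31 | 6 | 3 | NULL

(10, 6, 5, Nora); (10, 6, 5, NULL); (12, 9, 7, NULL); (20, 9, 4, NULL); (21, 9, 8, NULL); (30, 9, 7, NULL); (31, 6, 3, Nora); (31, 6, 3, NULL)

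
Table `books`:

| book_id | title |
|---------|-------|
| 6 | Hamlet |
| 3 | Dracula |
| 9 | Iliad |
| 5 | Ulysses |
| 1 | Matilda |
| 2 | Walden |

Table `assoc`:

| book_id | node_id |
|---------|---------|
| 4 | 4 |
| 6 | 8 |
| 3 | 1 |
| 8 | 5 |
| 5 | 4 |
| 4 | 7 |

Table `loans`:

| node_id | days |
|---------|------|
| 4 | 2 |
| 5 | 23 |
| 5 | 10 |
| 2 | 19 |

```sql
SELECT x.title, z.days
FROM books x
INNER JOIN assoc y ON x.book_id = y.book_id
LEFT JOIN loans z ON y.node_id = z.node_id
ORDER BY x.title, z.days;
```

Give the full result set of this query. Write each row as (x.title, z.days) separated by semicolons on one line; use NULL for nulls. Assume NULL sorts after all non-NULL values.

Joins associate left-to-right: books INNER JOIN assoc on book_id gives 3 intermediate row(s).
Then LEFT JOIN `loans z` on node_id: each of those 3 rows is kept; rows whose y.node_id has no match in z get NULL for z's columns.

(Dracula, NULL); (Hamlet, NULL); (Ulysses, 2)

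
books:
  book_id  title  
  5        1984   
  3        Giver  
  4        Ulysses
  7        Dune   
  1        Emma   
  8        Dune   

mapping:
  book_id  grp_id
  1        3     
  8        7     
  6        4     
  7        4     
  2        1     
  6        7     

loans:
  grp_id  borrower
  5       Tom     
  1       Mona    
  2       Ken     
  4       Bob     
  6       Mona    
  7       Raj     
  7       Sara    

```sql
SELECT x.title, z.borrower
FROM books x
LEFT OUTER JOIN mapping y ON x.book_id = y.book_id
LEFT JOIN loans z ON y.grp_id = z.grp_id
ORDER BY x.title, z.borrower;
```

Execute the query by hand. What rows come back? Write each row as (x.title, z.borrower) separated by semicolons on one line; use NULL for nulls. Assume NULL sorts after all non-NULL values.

Joins associate left-to-right: books LEFT JOIN mapping on book_id gives 6 intermediate row(s).
Then LEFT JOIN `loans z` on grp_id: each of those 6 rows is kept; rows whose y.grp_id has no match in z get NULL for z's columns.

(1984, NULL); (Dune, Bob); (Dune, Raj); (Dune, Sara); (Emma, NULL); (Giver, NULL); (Ulysses, NULL)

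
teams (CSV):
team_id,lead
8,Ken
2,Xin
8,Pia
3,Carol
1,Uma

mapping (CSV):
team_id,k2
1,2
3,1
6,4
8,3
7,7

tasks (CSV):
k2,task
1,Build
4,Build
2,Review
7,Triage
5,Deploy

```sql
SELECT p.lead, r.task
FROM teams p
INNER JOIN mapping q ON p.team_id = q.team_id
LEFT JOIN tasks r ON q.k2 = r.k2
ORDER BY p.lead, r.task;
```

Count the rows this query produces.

Evaluate left to right. First `teams p INNER JOIN mapping q` on team_id: 4 row(s).
Then LEFT JOIN `tasks r` on k2: each of those 4 rows is kept; rows whose q.k2 has no match in r get NULL for r's columns.
Result: 4 row(s).

4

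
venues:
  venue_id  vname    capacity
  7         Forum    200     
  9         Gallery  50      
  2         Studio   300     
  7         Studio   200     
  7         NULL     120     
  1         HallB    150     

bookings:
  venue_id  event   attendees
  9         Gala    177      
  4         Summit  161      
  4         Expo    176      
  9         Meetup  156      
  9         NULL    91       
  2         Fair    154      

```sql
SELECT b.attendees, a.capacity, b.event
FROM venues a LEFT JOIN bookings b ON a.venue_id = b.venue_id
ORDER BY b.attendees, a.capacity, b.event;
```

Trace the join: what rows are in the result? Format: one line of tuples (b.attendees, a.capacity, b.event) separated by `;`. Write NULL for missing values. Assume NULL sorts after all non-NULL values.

(91, 50, NULL); (154, 300, Fair); (156, 50, Meetup); (177, 50, Gala); (NULL, 120, NULL); (NULL, 150, NULL); (NULL, 200, NULL); (NULL, 200, NULL)

LEFT JOIN keeps every row from `venues`; unmatched rows get NULL for `bookings`'s columns.
Matching on a.venue_id = b.venue_id.
- a row (venue_id=7): no match → kept, b columns NULL.
- a row (venue_id=9): matches 3 b row(s) → 3 output row(s).
- a row (venue_id=2): matches 1 b row(s) → 1 output row(s).
- a row (venue_id=7): no match → kept, b columns NULL.
- a row (venue_id=7): no match → kept, b columns NULL.
- a row (venue_id=1): no match → kept, b columns NULL.
After projecting and ordering:
b.attendees | a.capacity | b.event
91 | 50 | NULL
154 | 300 | Fair
156 | 50 | Meetup
177 | 50 | Gala
NULL | 120 | NULL
NULL | 150 | NULL
NULL | 200 | NULL
NULL | 200 | NULL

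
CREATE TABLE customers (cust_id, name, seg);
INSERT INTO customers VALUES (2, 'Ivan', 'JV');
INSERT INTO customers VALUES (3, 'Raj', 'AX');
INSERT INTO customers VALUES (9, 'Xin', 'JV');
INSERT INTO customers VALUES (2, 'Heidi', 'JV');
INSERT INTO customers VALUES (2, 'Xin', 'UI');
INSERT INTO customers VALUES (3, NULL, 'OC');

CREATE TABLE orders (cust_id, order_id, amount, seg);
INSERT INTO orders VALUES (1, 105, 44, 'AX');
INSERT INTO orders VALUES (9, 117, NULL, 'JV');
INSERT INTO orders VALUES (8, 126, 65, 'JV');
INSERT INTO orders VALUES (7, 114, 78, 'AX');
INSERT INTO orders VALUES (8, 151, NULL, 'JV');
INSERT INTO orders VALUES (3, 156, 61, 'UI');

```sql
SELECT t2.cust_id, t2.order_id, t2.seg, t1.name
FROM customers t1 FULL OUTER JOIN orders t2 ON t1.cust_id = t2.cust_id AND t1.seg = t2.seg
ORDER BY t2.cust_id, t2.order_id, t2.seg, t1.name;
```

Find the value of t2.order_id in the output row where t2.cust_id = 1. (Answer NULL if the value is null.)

105

FULL OUTER JOIN keeps every row from both sides; unmatched rows get NULL for the other side's columns.
Matching on t1.cust_id = t2.cust_id AND t1.seg = t2.seg.
Matched pairs: 1; unmatched t1 rows kept: 5; unmatched t2 rows kept: 5.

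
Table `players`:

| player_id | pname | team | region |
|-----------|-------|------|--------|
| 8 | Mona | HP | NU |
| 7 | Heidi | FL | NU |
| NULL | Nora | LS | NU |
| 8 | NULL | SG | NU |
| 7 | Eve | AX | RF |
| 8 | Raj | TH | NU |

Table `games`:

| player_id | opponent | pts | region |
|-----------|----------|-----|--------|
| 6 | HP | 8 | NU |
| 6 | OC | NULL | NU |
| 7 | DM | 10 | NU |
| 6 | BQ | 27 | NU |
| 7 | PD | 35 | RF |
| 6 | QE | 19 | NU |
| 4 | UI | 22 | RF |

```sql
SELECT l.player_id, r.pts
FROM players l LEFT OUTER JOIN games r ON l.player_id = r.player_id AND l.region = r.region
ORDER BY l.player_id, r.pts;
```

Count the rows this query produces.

LEFT JOIN keeps every row from `players`; unmatched rows get NULL for `games`'s columns.
Matching on l.player_id = r.player_id AND l.region = r.region. A NULL in a compared column never satisfies the condition.
- l (player_id=8, region=NU) has no partner → padded with NULL.
- l (player_id=7, region=NU) pairs with 1 row(s) of r.
- l (player_id=NULL, region=NU) has no partner → padded with NULL.
- l (player_id=8, region=NU) has no partner → padded with NULL.
- l (player_id=7, region=RF) pairs with 1 row(s) of r.
- l (player_id=8, region=NU) has no partner → padded with NULL.
Total: 2 matched + 4 padded = 6 rows.

6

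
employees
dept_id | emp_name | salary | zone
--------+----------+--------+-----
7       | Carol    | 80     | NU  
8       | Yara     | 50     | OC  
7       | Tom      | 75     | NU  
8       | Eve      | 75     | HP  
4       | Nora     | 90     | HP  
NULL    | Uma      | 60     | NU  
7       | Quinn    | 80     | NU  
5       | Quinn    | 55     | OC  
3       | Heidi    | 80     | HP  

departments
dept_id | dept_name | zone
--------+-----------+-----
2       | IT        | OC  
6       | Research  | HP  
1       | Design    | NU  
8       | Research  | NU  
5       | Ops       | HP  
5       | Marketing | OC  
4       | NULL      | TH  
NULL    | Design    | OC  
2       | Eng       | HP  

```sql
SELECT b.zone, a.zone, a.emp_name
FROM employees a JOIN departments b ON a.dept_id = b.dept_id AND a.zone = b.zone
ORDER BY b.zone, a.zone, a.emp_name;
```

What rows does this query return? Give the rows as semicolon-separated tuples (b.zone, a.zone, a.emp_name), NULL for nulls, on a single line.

INNER JOIN keeps only pairs where the ON condition holds.
Matching on a.dept_id = b.dept_id AND a.zone = b.zone. A NULL in a compared column never satisfies the condition.
Matched pairs: 1.

(OC, OC, Quinn)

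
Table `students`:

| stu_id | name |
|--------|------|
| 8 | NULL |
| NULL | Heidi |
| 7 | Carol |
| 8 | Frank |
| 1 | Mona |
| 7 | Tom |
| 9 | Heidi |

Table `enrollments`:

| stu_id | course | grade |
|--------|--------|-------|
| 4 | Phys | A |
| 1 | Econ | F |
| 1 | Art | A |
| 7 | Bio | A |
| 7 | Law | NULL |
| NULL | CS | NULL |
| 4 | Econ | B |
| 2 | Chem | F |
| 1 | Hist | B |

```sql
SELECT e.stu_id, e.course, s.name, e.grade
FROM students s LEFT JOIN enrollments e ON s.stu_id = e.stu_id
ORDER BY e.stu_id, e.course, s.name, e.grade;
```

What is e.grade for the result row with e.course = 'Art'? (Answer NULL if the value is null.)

LEFT JOIN keeps every row from `students`; unmatched rows get NULL for `enrollments`'s columns.
Matching on s.stu_id = e.stu_id. A NULL in a compared column never satisfies the condition.
- s row (stu_id=8): no match → kept, e columns NULL.
- s row (stu_id=NULL): no match → kept, e columns NULL.
- s row (stu_id=7): matches 2 e row(s) → 2 output row(s).
- s row (stu_id=8): no match → kept, e columns NULL.
- s row (stu_id=1): matches 3 e row(s) → 3 output row(s).
- s row (stu_id=7): matches 2 e row(s) → 2 output row(s).
- s row (stu_id=9): no match → kept, e columns NULL.

A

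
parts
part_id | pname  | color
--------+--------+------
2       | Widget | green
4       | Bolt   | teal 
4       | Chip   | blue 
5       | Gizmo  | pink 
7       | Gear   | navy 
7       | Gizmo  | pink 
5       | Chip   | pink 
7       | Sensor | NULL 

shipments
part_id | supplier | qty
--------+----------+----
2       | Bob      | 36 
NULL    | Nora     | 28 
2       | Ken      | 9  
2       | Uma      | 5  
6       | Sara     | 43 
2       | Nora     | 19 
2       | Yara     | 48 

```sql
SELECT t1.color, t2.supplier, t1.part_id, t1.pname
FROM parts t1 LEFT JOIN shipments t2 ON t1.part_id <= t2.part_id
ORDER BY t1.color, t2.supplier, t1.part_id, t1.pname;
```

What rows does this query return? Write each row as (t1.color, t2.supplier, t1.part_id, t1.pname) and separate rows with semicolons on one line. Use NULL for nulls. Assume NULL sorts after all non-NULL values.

LEFT JOIN keeps every row from `parts`; unmatched rows get NULL for `shipments`'s columns.
Matching on t1.part_id <= t2.part_id. A NULL in a compared column never satisfies the condition.
- t1 (part_id=2) pairs with 6 row(s) of t2.
- t1 (part_id=4) pairs with 1 row(s) of t2.
- t1 (part_id=4) pairs with 1 row(s) of t2.
- t1 (part_id=5) pairs with 1 row(s) of t2.
- t1 (part_id=7) has no partner → padded with NULL.
- t1 (part_id=7) has no partner → padded with NULL.
- t1 (part_id=5) pairs with 1 row(s) of t2.
- t1 (part_id=7) has no partner → padded with NULL.

(blue, Sara, 4, Chip); (green, Bob, 2, Widget); (green, Ken, 2, Widget); (green, Nora, 2, Widget); (green, Sara, 2, Widget); (green, Uma, 2, Widget); (green, Yara, 2, Widget); (navy, NULL, 7, Gear); (pink, Sara, 5, Chip); (pink, Sara, 5, Gizmo); (pink, NULL, 7, Gizmo); (teal, Sara, 4, Bolt); (NULL, NULL, 7, Sensor)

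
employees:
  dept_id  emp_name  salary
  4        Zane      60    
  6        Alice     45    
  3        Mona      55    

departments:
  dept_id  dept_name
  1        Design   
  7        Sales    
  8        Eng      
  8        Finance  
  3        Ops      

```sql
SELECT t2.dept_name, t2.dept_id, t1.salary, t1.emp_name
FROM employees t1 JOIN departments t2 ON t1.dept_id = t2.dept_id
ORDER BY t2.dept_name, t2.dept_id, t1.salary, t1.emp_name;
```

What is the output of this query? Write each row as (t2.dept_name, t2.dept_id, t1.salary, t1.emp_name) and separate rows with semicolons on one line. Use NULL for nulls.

(Ops, 3, 55, Mona)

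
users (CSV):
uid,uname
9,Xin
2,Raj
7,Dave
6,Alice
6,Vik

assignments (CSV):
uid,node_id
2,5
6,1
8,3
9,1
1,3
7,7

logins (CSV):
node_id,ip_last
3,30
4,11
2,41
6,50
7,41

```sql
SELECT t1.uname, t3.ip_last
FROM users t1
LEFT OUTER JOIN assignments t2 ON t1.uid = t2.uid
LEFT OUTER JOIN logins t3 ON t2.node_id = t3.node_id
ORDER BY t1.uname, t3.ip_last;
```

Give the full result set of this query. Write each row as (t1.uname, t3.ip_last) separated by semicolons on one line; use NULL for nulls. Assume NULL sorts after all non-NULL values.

(Alice, NULL); (Dave, 41); (Raj, NULL); (Vik, NULL); (Xin, NULL)

Evaluate left to right. First `users t1 LEFT JOIN assignments t2` on uid: 5 row(s).
Then LEFT JOIN `logins t3` on node_id: each of those 5 rows is kept; rows whose t2.node_id has no match in t3 get NULL for t3's columns.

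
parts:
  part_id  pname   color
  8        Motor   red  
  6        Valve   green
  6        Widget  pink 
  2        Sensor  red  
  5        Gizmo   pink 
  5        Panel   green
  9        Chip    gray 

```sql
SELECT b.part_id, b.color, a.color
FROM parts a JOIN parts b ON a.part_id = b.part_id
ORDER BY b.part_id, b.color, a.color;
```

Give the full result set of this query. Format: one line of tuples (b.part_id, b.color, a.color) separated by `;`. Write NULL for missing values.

(2, red, red); (5, green, green); (5, green, pink); (5, pink, green); (5, pink, pink); (6, green, green); (6, green, pink); (6, pink, green); (6, pink, pink); (8, red, red); (9, gray, gray)

INNER JOIN keeps only pairs where the ON condition holds.
Matching on a.part_id = b.part_id.
- a[0] part_id=8 → 1 match(es) in b → 1 row(s).
- a[1] part_id=6 → 2 match(es) in b → 2 row(s).
- a[2] part_id=6 → 2 match(es) in b → 2 row(s).
- a[3] part_id=2 → 1 match(es) in b → 1 row(s).
- a[4] part_id=5 → 2 match(es) in b → 2 row(s).
- a[5] part_id=5 → 2 match(es) in b → 2 row(s).
- a[6] part_id=9 → 1 match(es) in b → 1 row(s).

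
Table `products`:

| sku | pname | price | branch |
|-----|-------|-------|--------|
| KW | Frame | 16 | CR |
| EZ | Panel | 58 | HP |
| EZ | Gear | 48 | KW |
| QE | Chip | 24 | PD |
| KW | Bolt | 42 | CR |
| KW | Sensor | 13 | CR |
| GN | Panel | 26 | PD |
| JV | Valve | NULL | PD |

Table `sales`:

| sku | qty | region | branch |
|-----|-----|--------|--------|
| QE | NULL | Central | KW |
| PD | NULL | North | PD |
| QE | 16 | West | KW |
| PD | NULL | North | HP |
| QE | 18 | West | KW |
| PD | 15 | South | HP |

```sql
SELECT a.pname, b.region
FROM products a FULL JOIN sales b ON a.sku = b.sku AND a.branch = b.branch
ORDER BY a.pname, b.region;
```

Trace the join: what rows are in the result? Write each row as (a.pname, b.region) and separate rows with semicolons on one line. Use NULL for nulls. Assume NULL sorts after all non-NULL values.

(Bolt, NULL); (Chip, NULL); (Frame, NULL); (Gear, NULL); (Panel, NULL); (Panel, NULL); (Sensor, NULL); (Valve, NULL); (NULL, Central); (NULL, North); (NULL, North); (NULL, South); (NULL, West); (NULL, West)

FULL OUTER JOIN keeps every row from both sides; unmatched rows get NULL for the other side's columns.
Matching on a.sku = b.sku AND a.branch = b.branch.
- sku=KW, branch=CR: no b row matches, row kept with b columns NULL.
- sku=EZ, branch=HP: no b row matches, row kept with b columns NULL.
- sku=EZ, branch=KW: no b row matches, row kept with b columns NULL.
- sku=QE, branch=PD: no b row matches, row kept with b columns NULL.
- sku=KW, branch=CR: no b row matches, row kept with b columns NULL.
- sku=KW, branch=CR: no b row matches, row kept with b columns NULL.
- sku=GN, branch=PD: no b row matches, row kept with b columns NULL.
- sku=JV, branch=PD: no b row matches, row kept with b columns NULL.
- 6 b row(s) had no a match → kept, a columns NULL.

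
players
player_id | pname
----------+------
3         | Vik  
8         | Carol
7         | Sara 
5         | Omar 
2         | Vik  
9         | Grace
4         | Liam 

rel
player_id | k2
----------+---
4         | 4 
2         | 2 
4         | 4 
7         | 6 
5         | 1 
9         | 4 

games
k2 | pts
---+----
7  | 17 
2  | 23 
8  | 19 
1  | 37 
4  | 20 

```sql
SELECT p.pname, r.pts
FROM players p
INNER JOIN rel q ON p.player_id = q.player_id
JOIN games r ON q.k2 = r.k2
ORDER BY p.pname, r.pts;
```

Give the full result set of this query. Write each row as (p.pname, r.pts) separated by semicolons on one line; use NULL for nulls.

(Grace, 20); (Liam, 20); (Liam, 20); (Omar, 37); (Vik, 23)

Joins associate left-to-right: players INNER JOIN rel on player_id gives 6 intermediate row(s).
Then INNER JOIN `games r` on k2: keep only rows whose q.k2 appears in r.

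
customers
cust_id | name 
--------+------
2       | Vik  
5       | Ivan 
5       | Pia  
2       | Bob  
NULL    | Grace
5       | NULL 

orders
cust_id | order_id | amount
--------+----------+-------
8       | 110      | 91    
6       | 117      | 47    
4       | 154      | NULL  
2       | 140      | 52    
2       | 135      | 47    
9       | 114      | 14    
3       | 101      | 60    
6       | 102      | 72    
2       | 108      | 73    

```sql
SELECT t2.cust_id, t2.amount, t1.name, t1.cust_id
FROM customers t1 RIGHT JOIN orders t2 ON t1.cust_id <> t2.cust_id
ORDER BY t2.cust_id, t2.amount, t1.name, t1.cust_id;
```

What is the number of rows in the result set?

39

RIGHT JOIN keeps every row from `orders`; unmatched rows get NULL for `customers`'s columns.
Matching on t1.cust_id <> t2.cust_id. A NULL in a compared column never satisfies the condition.
- t1 (cust_id=2) pairs with 6 row(s) of t2.
- t1 (cust_id=5) pairs with 9 row(s) of t2.
- t1 (cust_id=5) pairs with 9 row(s) of t2.
- t1 (cust_id=2) pairs with 6 row(s) of t2.
- t1 (cust_id=NULL) has no partner in t2.
- t1 (cust_id=5) pairs with 9 row(s) of t2.
- every t2 row matched at least one t1 row.
Total: 39 rows.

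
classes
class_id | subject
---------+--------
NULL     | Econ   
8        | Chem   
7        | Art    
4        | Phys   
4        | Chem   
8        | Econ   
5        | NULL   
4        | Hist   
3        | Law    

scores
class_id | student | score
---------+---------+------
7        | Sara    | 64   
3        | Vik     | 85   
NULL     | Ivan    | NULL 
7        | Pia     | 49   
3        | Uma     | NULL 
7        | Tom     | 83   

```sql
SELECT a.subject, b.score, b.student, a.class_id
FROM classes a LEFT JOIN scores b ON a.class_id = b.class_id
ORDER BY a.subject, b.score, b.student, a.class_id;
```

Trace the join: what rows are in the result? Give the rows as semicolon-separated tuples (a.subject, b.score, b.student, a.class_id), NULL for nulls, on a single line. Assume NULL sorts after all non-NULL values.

(Art, 49, Pia, 7); (Art, 64, Sara, 7); (Art, 83, Tom, 7); (Chem, NULL, NULL, 4); (Chem, NULL, NULL, 8); (Econ, NULL, NULL, 8); (Econ, NULL, NULL, NULL); (Hist, NULL, NULL, 4); (Law, 85, Vik, 3); (Law, NULL, Uma, 3); (Phys, NULL, NULL, 4); (NULL, NULL, NULL, 5)

LEFT JOIN keeps every row from `classes`; unmatched rows get NULL for `scores`'s columns.
Matching on a.class_id = b.class_id. A NULL in a compared column never satisfies the condition.
- class_id=NULL: no b row matches, row kept with b columns NULL.
- class_id=8: no b row matches, row kept with b columns NULL.
- class_id=7: 3 matching b row(s), so 3 row(s) emitted.
- class_id=4: no b row matches, row kept with b columns NULL.
- class_id=4: no b row matches, row kept with b columns NULL.
- class_id=8: no b row matches, row kept with b columns NULL.
- class_id=5: no b row matches, row kept with b columns NULL.
- class_id=4: no b row matches, row kept with b columns NULL.
- class_id=3: 2 matching b row(s), so 2 row(s) emitted.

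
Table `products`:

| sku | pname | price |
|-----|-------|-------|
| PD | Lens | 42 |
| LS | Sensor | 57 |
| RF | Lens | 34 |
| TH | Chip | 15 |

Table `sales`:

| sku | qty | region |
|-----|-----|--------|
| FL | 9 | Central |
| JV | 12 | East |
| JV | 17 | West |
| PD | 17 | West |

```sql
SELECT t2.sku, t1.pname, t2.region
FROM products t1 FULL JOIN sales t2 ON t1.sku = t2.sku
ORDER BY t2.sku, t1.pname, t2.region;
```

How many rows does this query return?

7

FULL OUTER JOIN keeps every row from both sides; unmatched rows get NULL for the other side's columns.
Matching on t1.sku = t2.sku.
- t1[0] sku=PD → 1 match(es) in t2 → 1 row(s).
- t1[1] sku=LS → no match; kept with NULLs on the t2 side.
- t1[2] sku=RF → no match; kept with NULLs on the t2 side.
- t1[3] sku=TH → no match; kept with NULLs on the t2 side.
- plus 3 unmatched t2 row(s), each kept with NULL t1 columns.
Total: 1 matched + 6 padded = 7 rows.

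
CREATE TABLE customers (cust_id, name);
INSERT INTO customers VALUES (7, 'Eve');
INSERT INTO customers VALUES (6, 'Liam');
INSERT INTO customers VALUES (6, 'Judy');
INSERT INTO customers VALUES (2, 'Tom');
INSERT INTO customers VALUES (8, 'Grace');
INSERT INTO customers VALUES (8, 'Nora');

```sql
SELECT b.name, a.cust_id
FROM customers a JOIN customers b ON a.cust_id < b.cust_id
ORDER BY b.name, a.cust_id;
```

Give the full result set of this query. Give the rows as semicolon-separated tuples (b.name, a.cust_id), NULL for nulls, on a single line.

INNER JOIN keeps only pairs where the ON condition holds.
Matching on a.cust_id < b.cust_id.
Matched pairs: 13.

(Eve, 2); (Eve, 6); (Eve, 6); (Grace, 2); (Grace, 6); (Grace, 6); (Grace, 7); (Judy, 2); (Liam, 2); (Nora, 2); (Nora, 6); (Nora, 6); (Nora, 7)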